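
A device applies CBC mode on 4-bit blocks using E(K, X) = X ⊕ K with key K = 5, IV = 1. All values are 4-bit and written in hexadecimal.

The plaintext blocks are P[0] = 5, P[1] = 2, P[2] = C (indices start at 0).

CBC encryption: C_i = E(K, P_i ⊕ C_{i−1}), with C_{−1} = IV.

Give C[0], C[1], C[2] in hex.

C[0]: P[0] ⊕ 1 = 4; E(K, 4) = 1.
C[1]: P[1] ⊕ 1 = 3; E(K, 3) = 6.
C[2]: P[2] ⊕ 6 = A; E(K, A) = F.

C[0] = 1, C[1] = 6, C[2] = F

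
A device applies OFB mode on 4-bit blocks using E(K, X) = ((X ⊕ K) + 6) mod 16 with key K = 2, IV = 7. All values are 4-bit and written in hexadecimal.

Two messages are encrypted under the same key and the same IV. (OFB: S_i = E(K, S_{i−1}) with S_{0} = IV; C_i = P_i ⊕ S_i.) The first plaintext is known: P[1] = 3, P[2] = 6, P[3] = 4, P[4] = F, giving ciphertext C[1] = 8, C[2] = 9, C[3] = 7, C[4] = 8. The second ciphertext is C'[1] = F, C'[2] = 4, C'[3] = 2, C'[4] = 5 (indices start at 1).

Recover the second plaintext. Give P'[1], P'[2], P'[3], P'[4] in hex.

In OFB with a reused IV, both messages share the same keystream S_i, so C_i ⊕ C'_i = P_i ⊕ P'_i and thus P'_i = P_i ⊕ C_i ⊕ C'_i.
P'[1]: 3 ⊕ 8 ⊕ F = 4.
P'[2]: 6 ⊕ 9 ⊕ 4 = B.
P'[3]: 4 ⊕ 7 ⊕ 2 = 1.
P'[4]: F ⊕ 8 ⊕ 5 = 2.

P'[1] = 4, P'[2] = B, P'[3] = 1, P'[4] = 2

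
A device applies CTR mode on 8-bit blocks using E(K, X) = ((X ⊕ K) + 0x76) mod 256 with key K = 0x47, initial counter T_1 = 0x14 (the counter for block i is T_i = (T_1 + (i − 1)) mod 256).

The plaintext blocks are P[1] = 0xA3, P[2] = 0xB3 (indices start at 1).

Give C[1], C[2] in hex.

CTR encryption: S_i = E(K, T_i) where T_i is the counter for block i; C_i = P_i ⊕ S_i.
C[1]: T = 0x14, S = E(K, T) = 0xC9; 0xA3 ⊕ 0xC9 = 0x6A.
C[2]: T = 0x15, S = E(K, T) = 0xC8; 0xB3 ⊕ 0xC8 = 0x7B.

C[1] = 0x6A, C[2] = 0x7B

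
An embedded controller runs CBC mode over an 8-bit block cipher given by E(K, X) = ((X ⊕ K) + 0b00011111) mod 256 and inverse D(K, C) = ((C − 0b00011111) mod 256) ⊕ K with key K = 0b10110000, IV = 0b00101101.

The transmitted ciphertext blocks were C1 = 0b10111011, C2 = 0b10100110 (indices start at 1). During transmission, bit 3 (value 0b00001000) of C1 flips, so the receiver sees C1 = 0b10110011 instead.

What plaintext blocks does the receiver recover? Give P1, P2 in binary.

P1 = 0b00001001, P2 = 0b10000100

CBC decryption: P_i = D(K, C_i) ⊕ C_{i−1}, with C_{0} = IV.
Only C1 changed, to 0b10110011. In CBC, a change in C_i garbles P_i and flips the same bit in P_{i+1}. Decrypting the received ciphertext:
P1: D(K, 0b10110011) = 0b00100100; 0b00100100 ⊕ 0b00101101 = 0b00001001.
P2: D(K, 0b10100110) = 0b00110111; 0b00110111 ⊕ 0b10110011 = 0b10000100.
Blocks that differ from the original plaintext: P1, P2.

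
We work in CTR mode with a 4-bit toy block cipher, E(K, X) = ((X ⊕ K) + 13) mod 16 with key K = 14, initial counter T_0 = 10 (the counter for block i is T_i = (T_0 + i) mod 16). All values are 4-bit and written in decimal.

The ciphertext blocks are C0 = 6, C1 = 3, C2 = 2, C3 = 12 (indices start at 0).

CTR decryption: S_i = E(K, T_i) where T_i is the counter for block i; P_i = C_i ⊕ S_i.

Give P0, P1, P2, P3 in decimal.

P0 = 7, P1 = 1, P2 = 13, P3 = 12

P0: T = 10, S = E(K, T) = 1; 6 ⊕ 1 = 7.
P1: T = 11, S = E(K, T) = 2; 3 ⊕ 2 = 1.
P2: T = 12, S = E(K, T) = 15; 2 ⊕ 15 = 13.
P3: T = 13, S = E(K, T) = 0; 12 ⊕ 0 = 12.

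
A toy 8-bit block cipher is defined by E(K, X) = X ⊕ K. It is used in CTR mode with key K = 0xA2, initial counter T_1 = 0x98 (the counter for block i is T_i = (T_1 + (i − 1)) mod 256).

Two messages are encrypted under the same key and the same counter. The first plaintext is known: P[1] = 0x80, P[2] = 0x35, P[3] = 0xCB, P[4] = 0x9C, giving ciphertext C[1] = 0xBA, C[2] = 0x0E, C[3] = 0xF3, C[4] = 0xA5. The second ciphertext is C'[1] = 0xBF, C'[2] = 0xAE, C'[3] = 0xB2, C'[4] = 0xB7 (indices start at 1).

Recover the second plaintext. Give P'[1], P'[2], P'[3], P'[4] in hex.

P'[1] = 0x85, P'[2] = 0x95, P'[3] = 0x8A, P'[4] = 0x8E

In CTR with a reused counter, both messages share the same keystream S_i, so C_i ⊕ C'_i = P_i ⊕ P'_i and thus P'_i = P_i ⊕ C_i ⊕ C'_i.
P'[1]: 0x80 ⊕ 0xBA ⊕ 0xBF = 0x85.
P'[2]: 0x35 ⊕ 0x0E ⊕ 0xAE = 0x95.
P'[3]: 0xCB ⊕ 0xF3 ⊕ 0xB2 = 0x8A.
P'[4]: 0x9C ⊕ 0xA5 ⊕ 0xB7 = 0x8E.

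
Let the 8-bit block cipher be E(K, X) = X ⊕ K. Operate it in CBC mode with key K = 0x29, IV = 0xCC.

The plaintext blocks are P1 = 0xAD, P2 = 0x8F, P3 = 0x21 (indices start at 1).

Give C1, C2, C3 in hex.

C1 = 0x48, C2 = 0xEE, C3 = 0xE6

CBC encryption: C_i = E(K, P_i ⊕ C_{i−1}), with C_{0} = IV.
C1: P1 ⊕ 0xCC = 0x61; E(K, 0x61) = 0x48.
C2: P2 ⊕ 0x48 = 0xC7; E(K, 0xC7) = 0xEE.
C3: P3 ⊕ 0xEE = 0xCF; E(K, 0xCF) = 0xE6.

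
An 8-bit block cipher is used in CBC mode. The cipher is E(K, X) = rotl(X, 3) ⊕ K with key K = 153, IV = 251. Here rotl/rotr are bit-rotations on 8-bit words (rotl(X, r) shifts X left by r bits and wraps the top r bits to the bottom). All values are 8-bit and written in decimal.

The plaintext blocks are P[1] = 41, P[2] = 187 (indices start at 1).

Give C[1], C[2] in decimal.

C[1] = 15, C[2] = 60

CBC encryption: C_i = E(K, P_i ⊕ C_{i−1}), with C_{0} = IV.
C[1]: P[1] ⊕ 251 = 210; E(K, 210) = 15.
C[2]: P[2] ⊕ 15 = 180; E(K, 180) = 60.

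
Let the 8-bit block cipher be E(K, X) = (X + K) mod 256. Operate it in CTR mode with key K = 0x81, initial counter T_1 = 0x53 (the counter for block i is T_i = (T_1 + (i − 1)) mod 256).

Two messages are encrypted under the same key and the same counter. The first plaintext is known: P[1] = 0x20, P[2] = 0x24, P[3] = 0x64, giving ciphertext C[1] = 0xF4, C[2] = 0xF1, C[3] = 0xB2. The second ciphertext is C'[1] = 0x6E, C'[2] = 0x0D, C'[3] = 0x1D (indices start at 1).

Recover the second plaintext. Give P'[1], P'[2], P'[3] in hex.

In CTR with a reused counter, both messages share the same keystream S_i, so C_i ⊕ C'_i = P_i ⊕ P'_i and thus P'_i = P_i ⊕ C_i ⊕ C'_i.
P'[1]: 0x20 ⊕ 0xF4 ⊕ 0x6E = 0xBA.
P'[2]: 0x24 ⊕ 0xF1 ⊕ 0x0D = 0xD8.
P'[3]: 0x64 ⊕ 0xB2 ⊕ 0x1D = 0xCB.

P'[1] = 0xBA, P'[2] = 0xD8, P'[3] = 0xCB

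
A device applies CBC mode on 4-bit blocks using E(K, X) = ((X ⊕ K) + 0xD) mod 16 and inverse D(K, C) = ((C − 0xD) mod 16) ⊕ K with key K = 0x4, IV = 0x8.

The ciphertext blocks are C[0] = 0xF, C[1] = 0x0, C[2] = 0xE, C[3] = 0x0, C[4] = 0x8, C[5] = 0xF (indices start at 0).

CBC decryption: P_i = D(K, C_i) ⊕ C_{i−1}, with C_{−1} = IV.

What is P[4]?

P[4] = 0xF

P[4]: D(K, 0x8) = 0xF; 0xF ⊕ 0x0 = 0xF.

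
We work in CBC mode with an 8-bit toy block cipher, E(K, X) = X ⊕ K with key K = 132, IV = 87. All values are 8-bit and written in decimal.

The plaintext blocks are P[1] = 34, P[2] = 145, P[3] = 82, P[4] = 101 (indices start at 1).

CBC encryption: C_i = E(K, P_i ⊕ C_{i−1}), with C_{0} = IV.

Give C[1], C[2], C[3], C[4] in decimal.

C[1]: P[1] ⊕ 87 = 117; E(K, 117) = 241.
C[2]: P[2] ⊕ 241 = 96; E(K, 96) = 228.
C[3]: P[3] ⊕ 228 = 182; E(K, 182) = 50.
C[4]: P[4] ⊕ 50 = 87; E(K, 87) = 211.

C[1] = 241, C[2] = 228, C[3] = 50, C[4] = 211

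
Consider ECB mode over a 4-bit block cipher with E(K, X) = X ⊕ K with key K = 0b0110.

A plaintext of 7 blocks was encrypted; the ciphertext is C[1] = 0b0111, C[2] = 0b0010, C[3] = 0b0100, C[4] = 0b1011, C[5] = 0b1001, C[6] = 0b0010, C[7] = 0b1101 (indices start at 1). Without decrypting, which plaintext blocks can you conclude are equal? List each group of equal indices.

P[2] = P[6]

ECB encrypts each block independently with the same key, so equal ciphertext blocks imply equal plaintext blocks.
C[2] = C[6] = 0b0010, so P[2] = P[6].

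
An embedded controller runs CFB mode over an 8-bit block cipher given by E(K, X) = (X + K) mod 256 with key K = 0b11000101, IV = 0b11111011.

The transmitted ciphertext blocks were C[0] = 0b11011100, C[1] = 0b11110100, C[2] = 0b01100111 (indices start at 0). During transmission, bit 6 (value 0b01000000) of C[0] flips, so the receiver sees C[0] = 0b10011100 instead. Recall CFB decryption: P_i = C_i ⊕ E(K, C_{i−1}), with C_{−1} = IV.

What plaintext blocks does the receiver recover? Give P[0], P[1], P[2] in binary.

Only C[0] changed, to 0b10011100. In CFB, a change in C_i flips the same bit in P_i and garbles P_{i+1}. Decrypting the received ciphertext:
P[0]: E(K, 0b11111011) = 0b11000000; 0b10011100 ⊕ 0b11000000 = 0b01011100.
P[1]: E(K, 0b10011100) = 0b01100001; 0b11110100 ⊕ 0b01100001 = 0b10010101.
P[2]: E(K, 0b11110100) = 0b10111001; 0b01100111 ⊕ 0b10111001 = 0b11011110.
Blocks that differ from the original plaintext: P[0], P[1].

P[0] = 0b01011100, P[1] = 0b10010101, P[2] = 0b11011110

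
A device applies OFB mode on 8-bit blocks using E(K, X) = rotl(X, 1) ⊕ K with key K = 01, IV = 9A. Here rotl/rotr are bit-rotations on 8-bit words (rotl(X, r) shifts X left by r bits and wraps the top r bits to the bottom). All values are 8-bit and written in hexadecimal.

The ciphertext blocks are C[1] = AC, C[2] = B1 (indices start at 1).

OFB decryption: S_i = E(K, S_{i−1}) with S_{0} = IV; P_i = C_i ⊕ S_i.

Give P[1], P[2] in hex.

P[1]: S = E(K, 9A) = 34; AC ⊕ 34 = 98.
P[2]: S = E(K, 34) = 69; B1 ⊕ 69 = D8.

P[1] = 98, P[2] = D8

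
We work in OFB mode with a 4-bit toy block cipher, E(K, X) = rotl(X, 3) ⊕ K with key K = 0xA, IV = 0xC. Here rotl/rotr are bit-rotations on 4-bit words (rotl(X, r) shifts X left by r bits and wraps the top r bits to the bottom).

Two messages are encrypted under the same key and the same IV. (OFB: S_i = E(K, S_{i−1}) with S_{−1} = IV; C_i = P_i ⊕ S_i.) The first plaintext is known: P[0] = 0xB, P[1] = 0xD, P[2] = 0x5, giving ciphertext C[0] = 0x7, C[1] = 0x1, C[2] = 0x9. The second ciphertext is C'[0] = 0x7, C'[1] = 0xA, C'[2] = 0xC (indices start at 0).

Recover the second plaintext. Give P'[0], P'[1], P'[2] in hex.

In OFB with a reused IV, both messages share the same keystream S_i, so C_i ⊕ C'_i = P_i ⊕ P'_i and thus P'_i = P_i ⊕ C_i ⊕ C'_i.
P'[0]: 0xB ⊕ 0x7 ⊕ 0x7 = 0xB.
P'[1]: 0xD ⊕ 0x1 ⊕ 0xA = 0x6.
P'[2]: 0x5 ⊕ 0x9 ⊕ 0xC = 0x0.

P'[0] = 0xB, P'[1] = 0x6, P'[2] = 0x0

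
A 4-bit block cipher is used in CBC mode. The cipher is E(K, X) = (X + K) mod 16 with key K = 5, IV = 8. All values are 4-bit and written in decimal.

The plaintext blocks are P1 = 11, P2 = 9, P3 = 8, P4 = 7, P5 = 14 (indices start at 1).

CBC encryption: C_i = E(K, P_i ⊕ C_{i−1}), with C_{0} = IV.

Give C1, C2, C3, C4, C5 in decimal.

C1: P1 ⊕ 8 = 3; E(K, 3) = 8.
C2: P2 ⊕ 8 = 1; E(K, 1) = 6.
C3: P3 ⊕ 6 = 14; E(K, 14) = 3.
C4: P4 ⊕ 3 = 4; E(K, 4) = 9.
C5: P5 ⊕ 9 = 7; E(K, 7) = 12.

C1 = 8, C2 = 6, C3 = 3, C4 = 9, C5 = 12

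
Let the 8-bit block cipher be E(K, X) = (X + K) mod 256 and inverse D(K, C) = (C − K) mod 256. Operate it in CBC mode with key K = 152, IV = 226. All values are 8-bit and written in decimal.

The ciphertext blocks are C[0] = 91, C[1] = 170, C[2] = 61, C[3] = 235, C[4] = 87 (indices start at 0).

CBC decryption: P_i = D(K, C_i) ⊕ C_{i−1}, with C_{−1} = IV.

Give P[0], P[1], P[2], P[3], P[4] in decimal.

P[0] = 33, P[1] = 73, P[2] = 15, P[3] = 110, P[4] = 84

P[0]: D(K, 91) = 195; 195 ⊕ 226 = 33.
P[1]: D(K, 170) = 18; 18 ⊕ 91 = 73.
P[2]: D(K, 61) = 165; 165 ⊕ 170 = 15.
P[3]: D(K, 235) = 83; 83 ⊕ 61 = 110.
P[4]: D(K, 87) = 191; 191 ⊕ 235 = 84.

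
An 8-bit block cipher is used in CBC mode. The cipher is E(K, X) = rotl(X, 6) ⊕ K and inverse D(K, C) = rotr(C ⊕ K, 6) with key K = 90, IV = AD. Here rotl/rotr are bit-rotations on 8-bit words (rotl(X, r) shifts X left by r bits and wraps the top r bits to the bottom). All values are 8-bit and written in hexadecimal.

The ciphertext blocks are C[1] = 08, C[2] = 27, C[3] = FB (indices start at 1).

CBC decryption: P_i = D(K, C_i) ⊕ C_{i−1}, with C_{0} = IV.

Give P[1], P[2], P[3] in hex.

P[1] = CF, P[2] = D6, P[3] = 8A

P[1]: D(K, 08) = 62; 62 ⊕ AD = CF.
P[2]: D(K, 27) = DE; DE ⊕ 08 = D6.
P[3]: D(K, FB) = AD; AD ⊕ 27 = 8A.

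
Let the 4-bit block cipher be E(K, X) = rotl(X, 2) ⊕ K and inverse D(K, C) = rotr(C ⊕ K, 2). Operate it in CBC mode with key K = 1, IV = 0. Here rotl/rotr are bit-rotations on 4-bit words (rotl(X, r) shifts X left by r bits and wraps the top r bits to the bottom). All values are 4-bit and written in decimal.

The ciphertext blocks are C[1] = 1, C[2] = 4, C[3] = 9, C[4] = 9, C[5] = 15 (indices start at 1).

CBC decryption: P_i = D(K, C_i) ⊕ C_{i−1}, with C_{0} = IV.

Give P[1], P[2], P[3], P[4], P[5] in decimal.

P[1] = 0, P[2] = 4, P[3] = 6, P[4] = 11, P[5] = 2

P[1]: D(K, 1) = 0; 0 ⊕ 0 = 0.
P[2]: D(K, 4) = 5; 5 ⊕ 1 = 4.
P[3]: D(K, 9) = 2; 2 ⊕ 4 = 6.
P[4]: D(K, 9) = 2; 2 ⊕ 9 = 11.
P[5]: D(K, 15) = 11; 11 ⊕ 9 = 2.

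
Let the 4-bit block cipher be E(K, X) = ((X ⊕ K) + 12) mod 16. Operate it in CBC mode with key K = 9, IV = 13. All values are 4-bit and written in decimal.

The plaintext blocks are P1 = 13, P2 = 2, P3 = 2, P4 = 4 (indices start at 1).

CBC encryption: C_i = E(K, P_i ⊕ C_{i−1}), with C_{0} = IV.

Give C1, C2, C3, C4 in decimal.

C1: P1 ⊕ 13 = 0; E(K, 0) = 5.
C2: P2 ⊕ 5 = 7; E(K, 7) = 10.
C3: P3 ⊕ 10 = 8; E(K, 8) = 13.
C4: P4 ⊕ 13 = 9; E(K, 9) = 12.

C1 = 5, C2 = 10, C3 = 13, C4 = 12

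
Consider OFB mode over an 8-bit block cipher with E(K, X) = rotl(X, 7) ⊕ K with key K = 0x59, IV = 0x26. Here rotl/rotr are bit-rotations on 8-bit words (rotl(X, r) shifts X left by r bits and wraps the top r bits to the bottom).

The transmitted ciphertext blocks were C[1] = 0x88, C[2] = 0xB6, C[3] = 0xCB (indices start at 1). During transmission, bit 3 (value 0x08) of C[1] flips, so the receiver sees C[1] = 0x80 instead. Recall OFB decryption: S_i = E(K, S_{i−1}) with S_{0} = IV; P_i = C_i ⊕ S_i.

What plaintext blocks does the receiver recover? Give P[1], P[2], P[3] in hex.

Only C[1] changed, to 0x80. In OFB, a change in C_i flips the same bit in P_i only; the keystream is unaffected. Decrypting the received ciphertext:
P[1]: S = E(K, 0x26) = 0x4A; 0x80 ⊕ 0x4A = 0xCA.
P[2]: S = E(K, 0x4A) = 0x7C; 0xB6 ⊕ 0x7C = 0xCA.
P[3]: S = E(K, 0x7C) = 0x67; 0xCB ⊕ 0x67 = 0xAC.
Blocks that differ from the original plaintext: P[1].

P[1] = 0xCA, P[2] = 0xCA, P[3] = 0xAC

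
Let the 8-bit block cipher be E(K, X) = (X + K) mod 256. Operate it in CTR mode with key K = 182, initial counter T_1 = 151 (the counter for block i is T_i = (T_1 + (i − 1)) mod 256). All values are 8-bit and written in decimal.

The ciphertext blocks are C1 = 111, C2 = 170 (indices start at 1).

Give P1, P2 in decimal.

P1 = 34, P2 = 228

CTR decryption: S_i = E(K, T_i) where T_i is the counter for block i; P_i = C_i ⊕ S_i.
P1: T = 151, S = E(K, T) = 77; 111 ⊕ 77 = 34.
P2: T = 152, S = E(K, T) = 78; 170 ⊕ 78 = 228.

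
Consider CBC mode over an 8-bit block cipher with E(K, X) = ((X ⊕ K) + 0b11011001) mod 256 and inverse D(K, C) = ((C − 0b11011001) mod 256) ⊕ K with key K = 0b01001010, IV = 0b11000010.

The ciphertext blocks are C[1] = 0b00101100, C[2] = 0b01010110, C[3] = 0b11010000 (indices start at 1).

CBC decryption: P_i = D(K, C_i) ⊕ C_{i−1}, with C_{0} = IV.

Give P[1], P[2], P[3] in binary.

P[1]: D(K, 0b00101100) = 0b00011001; 0b00011001 ⊕ 0b11000010 = 0b11011011.
P[2]: D(K, 0b01010110) = 0b00110111; 0b00110111 ⊕ 0b00101100 = 0b00011011.
P[3]: D(K, 0b11010000) = 0b10111101; 0b10111101 ⊕ 0b01010110 = 0b11101011.

P[1] = 0b11011011, P[2] = 0b00011011, P[3] = 0b11101011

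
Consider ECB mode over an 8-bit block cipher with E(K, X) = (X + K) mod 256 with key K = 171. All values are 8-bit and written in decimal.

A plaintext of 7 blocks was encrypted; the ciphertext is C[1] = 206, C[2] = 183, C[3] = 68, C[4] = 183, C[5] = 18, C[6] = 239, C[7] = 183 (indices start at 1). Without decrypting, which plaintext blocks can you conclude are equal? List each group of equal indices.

ECB encrypts each block independently with the same key, so equal ciphertext blocks imply equal plaintext blocks.
C[2] = C[4] = C[7] = 183, so P[2] = P[4] = P[7].

P[2] = P[4] = P[7]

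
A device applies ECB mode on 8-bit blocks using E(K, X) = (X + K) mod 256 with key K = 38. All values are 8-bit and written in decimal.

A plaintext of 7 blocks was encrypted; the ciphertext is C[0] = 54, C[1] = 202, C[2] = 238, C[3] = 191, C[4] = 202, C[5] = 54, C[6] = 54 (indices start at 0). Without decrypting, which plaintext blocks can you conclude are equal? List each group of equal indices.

ECB encrypts each block independently with the same key, so equal ciphertext blocks imply equal plaintext blocks.
C[0] = C[5] = C[6] = 54, so P[0] = P[5] = P[6].
C[1] = C[4] = 202, so P[1] = P[4].

P[0] = P[5] = P[6]; P[1] = P[4]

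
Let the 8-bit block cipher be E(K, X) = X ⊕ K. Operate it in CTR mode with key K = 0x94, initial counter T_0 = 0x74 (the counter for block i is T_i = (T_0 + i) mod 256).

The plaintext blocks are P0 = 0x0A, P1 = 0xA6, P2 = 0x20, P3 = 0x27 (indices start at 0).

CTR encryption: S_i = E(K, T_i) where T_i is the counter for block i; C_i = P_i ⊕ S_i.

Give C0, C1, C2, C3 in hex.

C0 = 0xEA, C1 = 0x47, C2 = 0xC2, C3 = 0xC4

C0: T = 0x74, S = E(K, T) = 0xE0; 0x0A ⊕ 0xE0 = 0xEA.
C1: T = 0x75, S = E(K, T) = 0xE1; 0xA6 ⊕ 0xE1 = 0x47.
C2: T = 0x76, S = E(K, T) = 0xE2; 0x20 ⊕ 0xE2 = 0xC2.
C3: T = 0x77, S = E(K, T) = 0xE3; 0x27 ⊕ 0xE3 = 0xC4.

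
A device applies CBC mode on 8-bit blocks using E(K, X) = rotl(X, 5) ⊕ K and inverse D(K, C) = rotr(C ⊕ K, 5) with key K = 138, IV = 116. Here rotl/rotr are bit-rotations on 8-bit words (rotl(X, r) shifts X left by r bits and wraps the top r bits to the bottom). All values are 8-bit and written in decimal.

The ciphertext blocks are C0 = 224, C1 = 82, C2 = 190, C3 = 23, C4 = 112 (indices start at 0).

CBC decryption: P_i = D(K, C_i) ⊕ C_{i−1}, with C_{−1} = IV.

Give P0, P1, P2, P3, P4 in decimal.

P0: D(K, 224) = 83; 83 ⊕ 116 = 39.
P1: D(K, 82) = 198; 198 ⊕ 224 = 38.
P2: D(K, 190) = 161; 161 ⊕ 82 = 243.
P3: D(K, 23) = 236; 236 ⊕ 190 = 82.
P4: D(K, 112) = 215; 215 ⊕ 23 = 192.

P0 = 39, P1 = 38, P2 = 243, P3 = 82, P4 = 192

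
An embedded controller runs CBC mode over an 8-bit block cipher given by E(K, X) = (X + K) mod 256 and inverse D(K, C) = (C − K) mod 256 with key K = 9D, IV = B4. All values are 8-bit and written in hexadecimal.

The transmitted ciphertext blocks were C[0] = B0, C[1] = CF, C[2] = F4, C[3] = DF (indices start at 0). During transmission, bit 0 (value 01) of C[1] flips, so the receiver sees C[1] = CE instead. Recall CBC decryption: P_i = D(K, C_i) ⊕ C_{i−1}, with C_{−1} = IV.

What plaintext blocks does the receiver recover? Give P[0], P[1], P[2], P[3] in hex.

Only C[1] changed, to CE. In CBC, a change in C_i garbles P_i and flips the same bit in P_{i+1}. Decrypting the received ciphertext:
P[0]: D(K, B0) = 13; 13 ⊕ B4 = A7.
P[1]: D(K, CE) = 31; 31 ⊕ B0 = 81.
P[2]: D(K, F4) = 57; 57 ⊕ CE = 99.
P[3]: D(K, DF) = 42; 42 ⊕ F4 = B6.
Blocks that differ from the original plaintext: P[1], P[2].

P[0] = A7, P[1] = 81, P[2] = 99, P[3] = B6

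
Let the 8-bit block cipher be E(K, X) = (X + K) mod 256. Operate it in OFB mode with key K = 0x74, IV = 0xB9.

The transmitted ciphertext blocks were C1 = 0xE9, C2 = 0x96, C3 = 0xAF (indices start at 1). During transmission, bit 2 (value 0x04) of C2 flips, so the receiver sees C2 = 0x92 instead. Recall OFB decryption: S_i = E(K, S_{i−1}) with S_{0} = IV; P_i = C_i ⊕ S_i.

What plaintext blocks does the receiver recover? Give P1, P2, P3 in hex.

Only C2 changed, to 0x92. In OFB, a change in C_i flips the same bit in P_i only; the keystream is unaffected. Decrypting the received ciphertext:
P1: S = E(K, 0xB9) = 0x2D; 0xE9 ⊕ 0x2D = 0xC4.
P2: S = E(K, 0x2D) = 0xA1; 0x92 ⊕ 0xA1 = 0x33.
P3: S = E(K, 0xA1) = 0x15; 0xAF ⊕ 0x15 = 0xBA.
Blocks that differ from the original plaintext: P2.

P1 = 0xC4, P2 = 0x33, P3 = 0xBA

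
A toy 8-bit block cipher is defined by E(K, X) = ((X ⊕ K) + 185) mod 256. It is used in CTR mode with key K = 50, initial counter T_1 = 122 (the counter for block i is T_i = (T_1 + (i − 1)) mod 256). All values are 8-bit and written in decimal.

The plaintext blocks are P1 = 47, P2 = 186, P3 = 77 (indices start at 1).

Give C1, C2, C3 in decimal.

C1 = 46, C2 = 184, C3 = 74

CTR encryption: S_i = E(K, T_i) where T_i is the counter for block i; C_i = P_i ⊕ S_i.
C1: T = 122, S = E(K, T) = 1; 47 ⊕ 1 = 46.
C2: T = 123, S = E(K, T) = 2; 186 ⊕ 2 = 184.
C3: T = 124, S = E(K, T) = 7; 77 ⊕ 7 = 74.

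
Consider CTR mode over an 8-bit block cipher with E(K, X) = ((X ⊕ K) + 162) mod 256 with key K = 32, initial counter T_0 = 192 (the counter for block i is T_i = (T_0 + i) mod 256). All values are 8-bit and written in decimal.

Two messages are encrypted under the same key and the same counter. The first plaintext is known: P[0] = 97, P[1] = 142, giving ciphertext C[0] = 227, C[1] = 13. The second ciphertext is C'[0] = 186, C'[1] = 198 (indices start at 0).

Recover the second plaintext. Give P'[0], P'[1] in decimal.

In CTR with a reused counter, both messages share the same keystream S_i, so C_i ⊕ C'_i = P_i ⊕ P'_i and thus P'_i = P_i ⊕ C_i ⊕ C'_i.
P'[0]: 97 ⊕ 227 ⊕ 186 = 56.
P'[1]: 142 ⊕ 13 ⊕ 198 = 69.

P'[0] = 56, P'[1] = 69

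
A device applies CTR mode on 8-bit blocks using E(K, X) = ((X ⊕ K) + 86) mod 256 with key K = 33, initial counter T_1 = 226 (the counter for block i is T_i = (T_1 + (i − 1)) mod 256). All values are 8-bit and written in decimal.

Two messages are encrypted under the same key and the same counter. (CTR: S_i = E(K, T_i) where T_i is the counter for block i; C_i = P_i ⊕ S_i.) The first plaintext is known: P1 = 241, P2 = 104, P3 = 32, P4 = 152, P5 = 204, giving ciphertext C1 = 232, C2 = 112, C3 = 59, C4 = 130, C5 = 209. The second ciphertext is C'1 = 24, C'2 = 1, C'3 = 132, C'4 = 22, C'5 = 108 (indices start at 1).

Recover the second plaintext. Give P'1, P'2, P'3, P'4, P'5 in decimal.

In CTR with a reused counter, both messages share the same keystream S_i, so C_i ⊕ C'_i = P_i ⊕ P'_i and thus P'_i = P_i ⊕ C_i ⊕ C'_i.
P'1: 241 ⊕ 232 ⊕ 24 = 1.
P'2: 104 ⊕ 112 ⊕ 1 = 25.
P'3: 32 ⊕ 59 ⊕ 132 = 159.
P'4: 152 ⊕ 130 ⊕ 22 = 12.
P'5: 204 ⊕ 209 ⊕ 108 = 113.

P'1 = 1, P'2 = 25, P'3 = 159, P'4 = 12, P'5 = 113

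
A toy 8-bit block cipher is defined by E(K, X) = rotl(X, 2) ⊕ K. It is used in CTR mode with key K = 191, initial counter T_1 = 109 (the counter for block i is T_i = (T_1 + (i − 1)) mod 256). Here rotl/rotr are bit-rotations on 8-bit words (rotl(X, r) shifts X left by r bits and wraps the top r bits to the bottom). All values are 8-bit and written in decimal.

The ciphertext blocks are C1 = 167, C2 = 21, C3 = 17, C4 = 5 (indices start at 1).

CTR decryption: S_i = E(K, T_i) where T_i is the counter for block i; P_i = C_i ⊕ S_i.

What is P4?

P4: T = 112, S = E(K, T) = 126; 5 ⊕ 126 = 123.

P4 = 123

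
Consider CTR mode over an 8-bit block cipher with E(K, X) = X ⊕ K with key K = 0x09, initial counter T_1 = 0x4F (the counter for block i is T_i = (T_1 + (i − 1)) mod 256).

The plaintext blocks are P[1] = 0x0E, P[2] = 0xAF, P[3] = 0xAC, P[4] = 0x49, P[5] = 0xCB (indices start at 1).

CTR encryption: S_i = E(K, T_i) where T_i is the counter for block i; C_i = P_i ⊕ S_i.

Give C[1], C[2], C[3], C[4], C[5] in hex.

C[1]: T = 0x4F, S = E(K, T) = 0x46; 0x0E ⊕ 0x46 = 0x48.
C[2]: T = 0x50, S = E(K, T) = 0x59; 0xAF ⊕ 0x59 = 0xF6.
C[3]: T = 0x51, S = E(K, T) = 0x58; 0xAC ⊕ 0x58 = 0xF4.
C[4]: T = 0x52, S = E(K, T) = 0x5B; 0x49 ⊕ 0x5B = 0x12.
C[5]: T = 0x53, S = E(K, T) = 0x5A; 0xCB ⊕ 0x5A = 0x91.

C[1] = 0x48, C[2] = 0xF6, C[3] = 0xF4, C[4] = 0x12, C[5] = 0x91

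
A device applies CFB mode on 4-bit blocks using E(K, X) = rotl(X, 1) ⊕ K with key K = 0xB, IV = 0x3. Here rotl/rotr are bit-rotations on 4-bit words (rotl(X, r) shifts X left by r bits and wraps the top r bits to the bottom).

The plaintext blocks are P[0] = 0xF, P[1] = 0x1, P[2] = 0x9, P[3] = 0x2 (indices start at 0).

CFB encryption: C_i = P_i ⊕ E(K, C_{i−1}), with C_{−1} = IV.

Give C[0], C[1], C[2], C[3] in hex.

C[0] = 0x2, C[1] = 0xE, C[2] = 0xF, C[3] = 0x6

C[0]: E(K, 0x3) = 0xD; 0xF ⊕ 0xD = 0x2.
C[1]: E(K, 0x2) = 0xF; 0x1 ⊕ 0xF = 0xE.
C[2]: E(K, 0xE) = 0x6; 0x9 ⊕ 0x6 = 0xF.
C[3]: E(K, 0xF) = 0x4; 0x2 ⊕ 0x4 = 0x6.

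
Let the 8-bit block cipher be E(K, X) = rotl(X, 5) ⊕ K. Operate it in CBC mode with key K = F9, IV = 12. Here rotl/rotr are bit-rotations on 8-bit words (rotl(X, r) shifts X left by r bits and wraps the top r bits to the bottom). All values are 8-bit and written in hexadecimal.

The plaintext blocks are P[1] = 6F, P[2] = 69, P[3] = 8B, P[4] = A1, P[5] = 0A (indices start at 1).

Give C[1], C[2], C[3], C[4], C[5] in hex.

CBC encryption: C_i = E(K, P_i ⊕ C_{i−1}), with C_{0} = IV.
C[1]: P[1] ⊕ 12 = 7D; E(K, 7D) = 56.
C[2]: P[2] ⊕ 56 = 3F; E(K, 3F) = 1E.
C[3]: P[3] ⊕ 1E = 95; E(K, 95) = 4B.
C[4]: P[4] ⊕ 4B = EA; E(K, EA) = A4.
C[5]: P[5] ⊕ A4 = AE; E(K, AE) = 2C.

C[1] = 56, C[2] = 1E, C[3] = 4B, C[4] = A4, C[5] = 2C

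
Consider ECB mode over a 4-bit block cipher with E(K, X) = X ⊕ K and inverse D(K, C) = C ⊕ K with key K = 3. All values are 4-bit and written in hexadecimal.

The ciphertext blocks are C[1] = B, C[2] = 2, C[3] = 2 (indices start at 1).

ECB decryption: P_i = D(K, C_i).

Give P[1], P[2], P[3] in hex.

P[1]: D(K, B) = 8.
P[2]: D(K, 2) = 1.
P[3]: D(K, 2) = 1.

P[1] = 8, P[2] = 1, P[3] = 1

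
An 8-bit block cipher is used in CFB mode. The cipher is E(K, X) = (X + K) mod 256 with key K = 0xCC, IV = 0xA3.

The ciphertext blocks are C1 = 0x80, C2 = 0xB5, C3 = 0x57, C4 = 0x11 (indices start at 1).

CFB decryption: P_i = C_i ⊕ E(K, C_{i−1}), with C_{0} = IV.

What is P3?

P3 = 0xD6

P3: E(K, 0xB5) = 0x81; 0x57 ⊕ 0x81 = 0xD6.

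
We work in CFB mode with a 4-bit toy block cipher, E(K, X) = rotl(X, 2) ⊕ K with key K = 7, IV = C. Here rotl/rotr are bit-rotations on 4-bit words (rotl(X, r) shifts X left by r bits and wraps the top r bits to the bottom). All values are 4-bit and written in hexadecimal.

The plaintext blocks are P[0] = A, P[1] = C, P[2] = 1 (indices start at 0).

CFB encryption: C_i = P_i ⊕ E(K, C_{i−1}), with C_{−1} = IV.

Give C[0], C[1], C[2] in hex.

C[0]: E(K, C) = 4; A ⊕ 4 = E.
C[1]: E(K, E) = C; C ⊕ C = 0.
C[2]: E(K, 0) = 7; 1 ⊕ 7 = 6.

C[0] = E, C[1] = 0, C[2] = 6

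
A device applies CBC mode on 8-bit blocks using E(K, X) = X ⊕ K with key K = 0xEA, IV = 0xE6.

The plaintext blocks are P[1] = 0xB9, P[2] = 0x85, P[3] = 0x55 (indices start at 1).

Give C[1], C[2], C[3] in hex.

C[1] = 0xB5, C[2] = 0xDA, C[3] = 0x65

CBC encryption: C_i = E(K, P_i ⊕ C_{i−1}), with C_{0} = IV.
C[1]: P[1] ⊕ 0xE6 = 0x5F; E(K, 0x5F) = 0xB5.
C[2]: P[2] ⊕ 0xB5 = 0x30; E(K, 0x30) = 0xDA.
C[3]: P[3] ⊕ 0xDA = 0x8F; E(K, 0x8F) = 0x65.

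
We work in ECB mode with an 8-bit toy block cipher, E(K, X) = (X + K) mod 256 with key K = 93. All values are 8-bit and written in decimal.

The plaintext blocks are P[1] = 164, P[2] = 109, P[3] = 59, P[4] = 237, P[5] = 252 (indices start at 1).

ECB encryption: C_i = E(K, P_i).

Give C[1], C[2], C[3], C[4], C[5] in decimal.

C[1] = 1, C[2] = 202, C[3] = 152, C[4] = 74, C[5] = 89

C[1]: E(K, 164) = 1.
C[2]: E(K, 109) = 202.
C[3]: E(K, 59) = 152.
C[4]: E(K, 237) = 74.
C[5]: E(K, 252) = 89.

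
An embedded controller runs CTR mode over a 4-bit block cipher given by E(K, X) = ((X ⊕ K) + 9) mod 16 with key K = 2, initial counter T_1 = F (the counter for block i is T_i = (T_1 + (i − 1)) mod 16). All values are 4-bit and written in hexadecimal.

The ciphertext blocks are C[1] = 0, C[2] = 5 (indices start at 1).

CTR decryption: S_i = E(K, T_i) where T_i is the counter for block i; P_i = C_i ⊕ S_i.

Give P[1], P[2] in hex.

P[1]: T = F, S = E(K, T) = 6; 0 ⊕ 6 = 6.
P[2]: T = 0, S = E(K, T) = B; 5 ⊕ B = E.

P[1] = 6, P[2] = E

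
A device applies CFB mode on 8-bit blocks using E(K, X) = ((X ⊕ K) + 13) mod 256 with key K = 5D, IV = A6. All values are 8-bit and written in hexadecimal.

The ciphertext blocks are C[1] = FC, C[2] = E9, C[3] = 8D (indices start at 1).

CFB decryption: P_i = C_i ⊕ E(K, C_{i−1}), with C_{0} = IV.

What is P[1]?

P[1]: E(K, A6) = 0E; FC ⊕ 0E = F2.

P[1] = F2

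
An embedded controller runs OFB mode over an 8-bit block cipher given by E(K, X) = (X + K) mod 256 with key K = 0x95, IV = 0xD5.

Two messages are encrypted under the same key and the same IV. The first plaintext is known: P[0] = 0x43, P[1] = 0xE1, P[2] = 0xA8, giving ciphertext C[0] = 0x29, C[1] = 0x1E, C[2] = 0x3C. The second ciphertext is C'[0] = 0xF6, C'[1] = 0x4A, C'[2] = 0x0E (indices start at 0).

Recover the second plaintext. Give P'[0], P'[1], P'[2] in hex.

P'[0] = 0x9C, P'[1] = 0xB5, P'[2] = 0x9A

In OFB with a reused IV, both messages share the same keystream S_i, so C_i ⊕ C'_i = P_i ⊕ P'_i and thus P'_i = P_i ⊕ C_i ⊕ C'_i.
P'[0]: 0x43 ⊕ 0x29 ⊕ 0xF6 = 0x9C.
P'[1]: 0xE1 ⊕ 0x1E ⊕ 0x4A = 0xB5.
P'[2]: 0xA8 ⊕ 0x3C ⊕ 0x0E = 0x9A.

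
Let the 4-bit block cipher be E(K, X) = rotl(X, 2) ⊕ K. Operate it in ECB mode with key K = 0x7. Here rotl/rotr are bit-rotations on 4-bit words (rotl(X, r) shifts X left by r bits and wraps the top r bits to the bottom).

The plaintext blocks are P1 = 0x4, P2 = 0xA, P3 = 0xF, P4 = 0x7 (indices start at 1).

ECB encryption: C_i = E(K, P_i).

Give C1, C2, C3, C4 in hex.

C1 = 0x6, C2 = 0xD, C3 = 0x8, C4 = 0xA

C1: E(K, 0x4) = 0x6.
C2: E(K, 0xA) = 0xD.
C3: E(K, 0xF) = 0x8.
C4: E(K, 0x7) = 0xA.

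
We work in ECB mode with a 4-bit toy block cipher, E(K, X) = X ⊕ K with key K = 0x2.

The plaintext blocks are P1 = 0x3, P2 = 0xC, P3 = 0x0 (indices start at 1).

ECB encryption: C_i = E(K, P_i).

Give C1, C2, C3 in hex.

C1 = 0x1, C2 = 0xE, C3 = 0x2

C1: E(K, 0x3) = 0x1.
C2: E(K, 0xC) = 0xE.
C3: E(K, 0x0) = 0x2.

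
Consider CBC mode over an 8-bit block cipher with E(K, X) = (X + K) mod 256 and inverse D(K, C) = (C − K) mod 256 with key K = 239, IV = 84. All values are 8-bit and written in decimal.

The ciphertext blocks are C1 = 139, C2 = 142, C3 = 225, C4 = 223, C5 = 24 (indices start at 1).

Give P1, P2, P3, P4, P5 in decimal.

CBC decryption: P_i = D(K, C_i) ⊕ C_{i−1}, with C_{0} = IV.
P1: D(K, 139) = 156; 156 ⊕ 84 = 200.
P2: D(K, 142) = 159; 159 ⊕ 139 = 20.
P3: D(K, 225) = 242; 242 ⊕ 142 = 124.
P4: D(K, 223) = 240; 240 ⊕ 225 = 17.
P5: D(K, 24) = 41; 41 ⊕ 223 = 246.

P1 = 200, P2 = 20, P3 = 124, P4 = 17, P5 = 246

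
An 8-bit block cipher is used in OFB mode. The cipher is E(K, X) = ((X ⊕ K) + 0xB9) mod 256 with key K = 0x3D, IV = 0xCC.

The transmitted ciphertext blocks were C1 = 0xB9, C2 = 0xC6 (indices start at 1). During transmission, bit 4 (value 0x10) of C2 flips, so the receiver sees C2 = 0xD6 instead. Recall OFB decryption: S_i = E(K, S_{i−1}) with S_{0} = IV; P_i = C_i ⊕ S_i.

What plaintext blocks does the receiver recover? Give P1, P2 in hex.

Only C2 changed, to 0xD6. In OFB, a change in C_i flips the same bit in P_i only; the keystream is unaffected. Decrypting the received ciphertext:
P1: S = E(K, 0xCC) = 0xAA; 0xB9 ⊕ 0xAA = 0x13.
P2: S = E(K, 0xAA) = 0x50; 0xD6 ⊕ 0x50 = 0x86.
Blocks that differ from the original plaintext: P2.

P1 = 0x13, P2 = 0x86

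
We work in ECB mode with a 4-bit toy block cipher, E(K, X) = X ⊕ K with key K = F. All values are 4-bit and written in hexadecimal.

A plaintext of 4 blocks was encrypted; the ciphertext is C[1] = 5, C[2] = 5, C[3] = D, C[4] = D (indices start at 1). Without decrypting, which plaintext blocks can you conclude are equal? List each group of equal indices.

P[1] = P[2]; P[3] = P[4]

ECB encrypts each block independently with the same key, so equal ciphertext blocks imply equal plaintext blocks.
C[1] = C[2] = 5, so P[1] = P[2].
C[3] = C[4] = D, so P[3] = P[4].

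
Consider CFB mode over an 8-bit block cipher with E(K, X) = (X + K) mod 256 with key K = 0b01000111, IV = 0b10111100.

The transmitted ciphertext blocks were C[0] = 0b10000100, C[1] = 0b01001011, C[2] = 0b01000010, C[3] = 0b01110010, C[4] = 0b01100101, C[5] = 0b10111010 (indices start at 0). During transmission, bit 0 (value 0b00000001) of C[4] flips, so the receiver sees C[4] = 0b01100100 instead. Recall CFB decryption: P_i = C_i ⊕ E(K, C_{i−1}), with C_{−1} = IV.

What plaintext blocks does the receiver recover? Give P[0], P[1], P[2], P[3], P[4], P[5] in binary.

P[0] = 0b10000111, P[1] = 0b10000000, P[2] = 0b11010000, P[3] = 0b11111011, P[4] = 0b11011101, P[5] = 0b00010001

Only C[4] changed, to 0b01100100. In CFB, a change in C_i flips the same bit in P_i and garbles P_{i+1}. Decrypting the received ciphertext:
P[0]: E(K, 0b10111100) = 0b00000011; 0b10000100 ⊕ 0b00000011 = 0b10000111.
P[1]: E(K, 0b10000100) = 0b11001011; 0b01001011 ⊕ 0b11001011 = 0b10000000.
P[2]: E(K, 0b01001011) = 0b10010010; 0b01000010 ⊕ 0b10010010 = 0b11010000.
P[3]: E(K, 0b01000010) = 0b10001001; 0b01110010 ⊕ 0b10001001 = 0b11111011.
P[4]: E(K, 0b01110010) = 0b10111001; 0b01100100 ⊕ 0b10111001 = 0b11011101.
P[5]: E(K, 0b01100100) = 0b10101011; 0b10111010 ⊕ 0b10101011 = 0b00010001.
Blocks that differ from the original plaintext: P[4], P[5].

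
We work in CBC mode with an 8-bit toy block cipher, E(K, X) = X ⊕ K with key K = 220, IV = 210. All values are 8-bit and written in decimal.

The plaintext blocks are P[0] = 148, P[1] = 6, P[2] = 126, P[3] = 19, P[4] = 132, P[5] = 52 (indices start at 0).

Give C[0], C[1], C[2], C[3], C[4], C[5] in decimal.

C[0] = 154, C[1] = 64, C[2] = 226, C[3] = 45, C[4] = 117, C[5] = 157

CBC encryption: C_i = E(K, P_i ⊕ C_{i−1}), with C_{−1} = IV.
C[0]: P[0] ⊕ 210 = 70; E(K, 70) = 154.
C[1]: P[1] ⊕ 154 = 156; E(K, 156) = 64.
C[2]: P[2] ⊕ 64 = 62; E(K, 62) = 226.
C[3]: P[3] ⊕ 226 = 241; E(K, 241) = 45.
C[4]: P[4] ⊕ 45 = 169; E(K, 169) = 117.
C[5]: P[5] ⊕ 117 = 65; E(K, 65) = 157.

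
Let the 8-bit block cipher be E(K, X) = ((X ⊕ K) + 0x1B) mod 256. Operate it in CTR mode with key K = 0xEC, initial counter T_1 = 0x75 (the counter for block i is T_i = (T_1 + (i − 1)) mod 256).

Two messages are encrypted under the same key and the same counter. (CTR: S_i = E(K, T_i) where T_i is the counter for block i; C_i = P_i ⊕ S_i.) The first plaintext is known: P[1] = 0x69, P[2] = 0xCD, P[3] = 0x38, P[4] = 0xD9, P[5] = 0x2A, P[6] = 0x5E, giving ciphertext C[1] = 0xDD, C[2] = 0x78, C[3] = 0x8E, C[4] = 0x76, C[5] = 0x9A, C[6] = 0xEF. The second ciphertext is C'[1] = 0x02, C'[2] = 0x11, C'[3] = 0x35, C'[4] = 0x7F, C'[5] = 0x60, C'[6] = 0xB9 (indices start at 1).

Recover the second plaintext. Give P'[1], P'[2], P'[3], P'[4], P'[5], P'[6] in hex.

In CTR with a reused counter, both messages share the same keystream S_i, so C_i ⊕ C'_i = P_i ⊕ P'_i and thus P'_i = P_i ⊕ C_i ⊕ C'_i.
P'[1]: 0x69 ⊕ 0xDD ⊕ 0x02 = 0xB6.
P'[2]: 0xCD ⊕ 0x78 ⊕ 0x11 = 0xA4.
P'[3]: 0x38 ⊕ 0x8E ⊕ 0x35 = 0x83.
P'[4]: 0xD9 ⊕ 0x76 ⊕ 0x7F = 0xD0.
P'[5]: 0x2A ⊕ 0x9A ⊕ 0x60 = 0xD0.
P'[6]: 0x5E ⊕ 0xEF ⊕ 0xB9 = 0x08.

P'[1] = 0xB6, P'[2] = 0xA4, P'[3] = 0x83, P'[4] = 0xD0, P'[5] = 0xD0, P'[6] = 0x08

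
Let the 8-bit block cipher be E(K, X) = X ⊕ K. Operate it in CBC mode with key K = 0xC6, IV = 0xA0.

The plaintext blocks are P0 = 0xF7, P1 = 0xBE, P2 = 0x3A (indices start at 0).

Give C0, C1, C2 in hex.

CBC encryption: C_i = E(K, P_i ⊕ C_{i−1}), with C_{−1} = IV.
C0: P0 ⊕ 0xA0 = 0x57; E(K, 0x57) = 0x91.
C1: P1 ⊕ 0x91 = 0x2F; E(K, 0x2F) = 0xE9.
C2: P2 ⊕ 0xE9 = 0xD3; E(K, 0xD3) = 0x15.

C0 = 0x91, C1 = 0xE9, C2 = 0x15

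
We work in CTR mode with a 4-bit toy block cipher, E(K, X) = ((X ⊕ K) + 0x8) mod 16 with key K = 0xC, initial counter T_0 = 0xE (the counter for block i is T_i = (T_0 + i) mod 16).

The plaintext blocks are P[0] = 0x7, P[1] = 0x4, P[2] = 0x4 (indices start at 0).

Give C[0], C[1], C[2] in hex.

C[0] = 0xD, C[1] = 0xF, C[2] = 0x0

CTR encryption: S_i = E(K, T_i) where T_i is the counter for block i; C_i = P_i ⊕ S_i.
C[0]: T = 0xE, S = E(K, T) = 0xA; 0x7 ⊕ 0xA = 0xD.
C[1]: T = 0xF, S = E(K, T) = 0xB; 0x4 ⊕ 0xB = 0xF.
C[2]: T = 0x0, S = E(K, T) = 0x4; 0x4 ⊕ 0x4 = 0x0.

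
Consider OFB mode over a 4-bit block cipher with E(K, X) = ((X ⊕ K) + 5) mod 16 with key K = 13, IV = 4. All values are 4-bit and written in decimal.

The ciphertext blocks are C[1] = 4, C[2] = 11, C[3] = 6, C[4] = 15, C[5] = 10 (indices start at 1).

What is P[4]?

OFB decryption: S_i = E(K, S_{i−1}) with S_{0} = IV; P_i = C_i ⊕ S_i.
P[1]: S = E(K, 4) = 14; 4 ⊕ 14 = 10.
P[2]: S = E(K, 14) = 8; 11 ⊕ 8 = 3.
P[3]: S = E(K, 8) = 10; 6 ⊕ 10 = 12.
P[4]: S = E(K, 10) = 12; 15 ⊕ 12 = 3.

P[4] = 3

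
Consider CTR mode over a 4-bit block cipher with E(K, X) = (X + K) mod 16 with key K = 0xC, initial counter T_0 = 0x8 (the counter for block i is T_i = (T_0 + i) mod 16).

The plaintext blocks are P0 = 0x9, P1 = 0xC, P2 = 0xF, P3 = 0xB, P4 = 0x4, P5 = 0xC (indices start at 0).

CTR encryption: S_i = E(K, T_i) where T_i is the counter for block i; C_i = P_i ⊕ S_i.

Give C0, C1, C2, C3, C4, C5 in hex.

C0: T = 0x8, S = E(K, T) = 0x4; 0x9 ⊕ 0x4 = 0xD.
C1: T = 0x9, S = E(K, T) = 0x5; 0xC ⊕ 0x5 = 0x9.
C2: T = 0xA, S = E(K, T) = 0x6; 0xF ⊕ 0x6 = 0x9.
C3: T = 0xB, S = E(K, T) = 0x7; 0xB ⊕ 0x7 = 0xC.
C4: T = 0xC, S = E(K, T) = 0x8; 0x4 ⊕ 0x8 = 0xC.
C5: T = 0xD, S = E(K, T) = 0x9; 0xC ⊕ 0x9 = 0x5.

C0 = 0xD, C1 = 0x9, C2 = 0x9, C3 = 0xC, C4 = 0xC, C5 = 0x5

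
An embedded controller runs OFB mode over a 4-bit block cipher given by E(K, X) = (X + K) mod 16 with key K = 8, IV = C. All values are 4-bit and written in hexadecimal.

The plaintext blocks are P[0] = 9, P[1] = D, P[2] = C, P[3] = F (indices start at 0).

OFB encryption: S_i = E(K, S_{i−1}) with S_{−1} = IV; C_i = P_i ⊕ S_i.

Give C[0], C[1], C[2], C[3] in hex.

C[0]: S = E(K, C) = 4; 9 ⊕ 4 = D.
C[1]: S = E(K, 4) = C; D ⊕ C = 1.
C[2]: S = E(K, C) = 4; C ⊕ 4 = 8.
C[3]: S = E(K, 4) = C; F ⊕ C = 3.

C[0] = D, C[1] = 1, C[2] = 8, C[3] = 3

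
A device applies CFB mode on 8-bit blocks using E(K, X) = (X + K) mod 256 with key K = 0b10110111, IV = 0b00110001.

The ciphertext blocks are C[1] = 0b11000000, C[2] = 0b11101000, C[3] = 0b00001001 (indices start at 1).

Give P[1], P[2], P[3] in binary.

CFB decryption: P_i = C_i ⊕ E(K, C_{i−1}), with C_{0} = IV.
P[1]: E(K, 0b00110001) = 0b11101000; 0b11000000 ⊕ 0b11101000 = 0b00101000.
P[2]: E(K, 0b11000000) = 0b01110111; 0b11101000 ⊕ 0b01110111 = 0b10011111.
P[3]: E(K, 0b11101000) = 0b10011111; 0b00001001 ⊕ 0b10011111 = 0b10010110.

P[1] = 0b00101000, P[2] = 0b10011111, P[3] = 0b10010110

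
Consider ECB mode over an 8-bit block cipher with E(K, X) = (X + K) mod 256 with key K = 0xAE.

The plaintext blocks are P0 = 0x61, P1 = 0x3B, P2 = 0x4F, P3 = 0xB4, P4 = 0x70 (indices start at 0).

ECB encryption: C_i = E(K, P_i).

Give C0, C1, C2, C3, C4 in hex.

C0 = 0x0F, C1 = 0xE9, C2 = 0xFD, C3 = 0x62, C4 = 0x1E

C0: E(K, 0x61) = 0x0F.
C1: E(K, 0x3B) = 0xE9.
C2: E(K, 0x4F) = 0xFD.
C3: E(K, 0xB4) = 0x62.
C4: E(K, 0x70) = 0x1E.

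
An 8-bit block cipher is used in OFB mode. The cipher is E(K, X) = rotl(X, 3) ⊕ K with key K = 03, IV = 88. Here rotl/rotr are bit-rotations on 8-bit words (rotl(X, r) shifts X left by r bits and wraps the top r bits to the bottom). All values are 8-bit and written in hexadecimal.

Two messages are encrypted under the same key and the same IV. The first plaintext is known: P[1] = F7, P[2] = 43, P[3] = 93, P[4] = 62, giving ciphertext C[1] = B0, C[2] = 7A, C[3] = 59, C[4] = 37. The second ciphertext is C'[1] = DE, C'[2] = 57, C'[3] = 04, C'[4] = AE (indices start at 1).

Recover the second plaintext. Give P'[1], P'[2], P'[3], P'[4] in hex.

In OFB with a reused IV, both messages share the same keystream S_i, so C_i ⊕ C'_i = P_i ⊕ P'_i and thus P'_i = P_i ⊕ C_i ⊕ C'_i.
P'[1]: F7 ⊕ B0 ⊕ DE = 99.
P'[2]: 43 ⊕ 7A ⊕ 57 = 6E.
P'[3]: 93 ⊕ 59 ⊕ 04 = CE.
P'[4]: 62 ⊕ 37 ⊕ AE = FB.

P'[1] = 99, P'[2] = 6E, P'[3] = CE, P'[4] = FB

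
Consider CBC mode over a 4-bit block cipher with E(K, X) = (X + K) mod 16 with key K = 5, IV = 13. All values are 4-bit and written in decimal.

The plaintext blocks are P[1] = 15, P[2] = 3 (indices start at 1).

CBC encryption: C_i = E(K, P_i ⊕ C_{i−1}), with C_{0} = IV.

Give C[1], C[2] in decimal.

C[1]: P[1] ⊕ 13 = 2; E(K, 2) = 7.
C[2]: P[2] ⊕ 7 = 4; E(K, 4) = 9.

C[1] = 7, C[2] = 9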